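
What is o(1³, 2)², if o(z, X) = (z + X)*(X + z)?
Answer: 81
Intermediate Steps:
o(z, X) = (X + z)² (o(z, X) = (X + z)*(X + z) = (X + z)²)
o(1³, 2)² = ((2 + 1³)²)² = ((2 + 1)²)² = (3²)² = 9² = 81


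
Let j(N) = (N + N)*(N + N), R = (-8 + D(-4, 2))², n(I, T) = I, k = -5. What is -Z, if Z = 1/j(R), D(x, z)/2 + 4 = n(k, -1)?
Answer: -1/1827904 ≈ -5.4707e-7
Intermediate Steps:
D(x, z) = -18 (D(x, z) = -8 + 2*(-5) = -8 - 10 = -18)
R = 676 (R = (-8 - 18)² = (-26)² = 676)
j(N) = 4*N² (j(N) = (2*N)*(2*N) = 4*N²)
Z = 1/1827904 (Z = 1/(4*676²) = 1/(4*456976) = 1/1827904 ≈ 5.4707e-7)
-Z = -1*1/1827904 = -1/1827904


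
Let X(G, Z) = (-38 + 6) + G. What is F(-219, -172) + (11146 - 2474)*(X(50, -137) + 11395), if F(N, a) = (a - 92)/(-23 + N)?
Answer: 1088708908/11 ≈ 9.8974e+7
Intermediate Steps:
X(G, Z) = -32 + G
F(N, a) = (-92 + a)/(-23 + N)
F(-219, -172) + (11146 - 2474)*(X(50, -137) + 11395) = (-92 - 172)/(-23 - 219) + (11146 - 2474)*((-32 + 50) + 11395) = -264/(-242) + 8672*(18 + 11395) = -1/242*(-264) + 8672*11413 = 12/11 + 98973536 = 1088708908/11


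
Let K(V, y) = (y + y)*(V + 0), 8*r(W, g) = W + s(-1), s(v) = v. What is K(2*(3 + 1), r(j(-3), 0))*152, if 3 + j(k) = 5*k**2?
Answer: 12464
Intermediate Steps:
j(k) = -3 + 5*k**2
r(W, g) = -1/8 + W/8 (r(W, g) = (W - 1)/8 = (-1 + W)/8 = -1/8 + W/8)
K(V, y) = 2*V*y (K(V, y) = (2*y)*V = 2*V*y)
K(2*(3 + 1), r(j(-3), 0))*152 = (2*(2*(3 + 1))*(-1/8 + (-3 + 5*(-3)**2)/8))*152 = (2*(2*4)*(-1/8 + (-3 + 5*9)/8))*152 = (2*8*(-1/8 + (-3 + 45)/8))*152 = (2*8*(-1/8 + (1/8)*42))*152 = (2*8*(-1/8 + 21/4))*152 = (2*8*(41/8))*152 = 82*152 = 12464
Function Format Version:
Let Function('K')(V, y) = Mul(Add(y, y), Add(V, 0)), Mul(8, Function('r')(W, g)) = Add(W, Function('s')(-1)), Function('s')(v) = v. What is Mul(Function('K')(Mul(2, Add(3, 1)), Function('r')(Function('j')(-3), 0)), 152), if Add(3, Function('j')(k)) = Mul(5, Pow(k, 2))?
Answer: 12464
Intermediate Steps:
Function('j')(k) = Add(-3, Mul(5, Pow(k, 2)))
Function('r')(W, g) = Add(Rational(-1, 8), Mul(Rational(1, 8), W)) (Function('r')(W, g) = Mul(Rational(1, 8), Add(W, -1)) = Mul(Rational(1, 8), Add(-1, W)) = Add(Rational(-1, 8), Mul(Rational(1, 8), W)))
Function('K')(V, y) = Mul(2, V, y) (Function('K')(V, y) = Mul(Mul(2, y), V) = Mul(2, V, y))
Mul(Function('K')(Mul(2, Add(3, 1)), Function('r')(Function('j')(-3), 0)), 152) = Mul(Mul(2, Mul(2, Add(3, 1)), Add(Rational(-1, 8), Mul(Rational(1, 8), Add(-3, Mul(5, Pow(-3, 2)))))), 152) = Mul(Mul(2, Mul(2, 4), Add(Rational(-1, 8), Mul(Rational(1, 8), Add(-3, Mul(5, 9))))), 152) = Mul(Mul(2, 8, Add(Rational(-1, 8), Mul(Rational(1, 8), Add(-3, 45)))), 152) = Mul(Mul(2, 8, Add(Rational(-1, 8), Mul(Rational(1, 8), 42))), 152) = Mul(Mul(2, 8, Add(Rational(-1, 8), Rational(21, 4))), 152) = Mul(Mul(2, 8, Rational(41, 8)), 152) = Mul(82, 152) = 12464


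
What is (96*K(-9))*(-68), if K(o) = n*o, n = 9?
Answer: 528768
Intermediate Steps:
K(o) = 9*o
(96*K(-9))*(-68) = (96*(9*(-9)))*(-68) = (96*(-81))*(-68) = -7776*(-68) = 528768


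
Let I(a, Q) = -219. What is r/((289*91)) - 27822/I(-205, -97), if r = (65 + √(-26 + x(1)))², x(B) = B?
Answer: 34886218/274261 + 50*I/2023 ≈ 127.2 + 0.024716*I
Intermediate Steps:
r = (65 + 5*I)² (r = (65 + √(-26 + 1))² = (65 + √(-25))² = (65 + 5*I)² ≈ 4200.0 + 650.0*I)
r/((289*91)) - 27822/I(-205, -97) = (4200 + 650*I)/((289*91)) - 27822/(-219) = (4200 + 650*I)/26299 - 27822*(-1/219) = (4200 + 650*I)*(1/26299) + 9274/73 = (600/3757 + 50*I/2023) + 9274/73 = 34886218/274261 + 50*I/2023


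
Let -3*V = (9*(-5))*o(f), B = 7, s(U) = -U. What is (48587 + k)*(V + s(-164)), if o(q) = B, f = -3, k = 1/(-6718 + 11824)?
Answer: 66734924987/5106 ≈ 1.3070e+7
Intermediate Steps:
k = 1/5106 ≈ 0.00019585
o(q) = 7
V = 105 (V = -9*(-5)*7/3 = -(-15)*7 = -1/3*(-315) = 105)
(48587 + k)*(V + s(-164)) = (48587 + 1/5106)*(105 - 1*(-164)) = 248085223*(105 + 164)/5106 = (248085223/5106)*269 = 66734924987/5106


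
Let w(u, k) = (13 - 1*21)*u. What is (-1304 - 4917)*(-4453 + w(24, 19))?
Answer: 28896545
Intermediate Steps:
w(u, k) = -8*u (w(u, k) = (13 - 21)*u = -8*u)
(-1304 - 4917)*(-4453 + w(24, 19)) = (-1304 - 4917)*(-4453 - 8*24) = -6221*(-4453 - 192) = -6221*(-4645) = 28896545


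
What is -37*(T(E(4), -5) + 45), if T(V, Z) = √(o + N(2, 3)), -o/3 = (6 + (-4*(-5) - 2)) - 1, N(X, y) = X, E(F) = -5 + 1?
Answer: -1665 - 37*I*√67 ≈ -1665.0 - 302.86*I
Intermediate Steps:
E(F) = -4
o = -69 (o = -3*((6 + (-4*(-5) - 2)) - 1) = -3*((6 + (20 - 2)) - 1) = -3*((6 + 18) - 1) = -3*(24 - 1) = -3*23 = -69)
T(V, Z) = I*√67 (T(V, Z) = √(-69 + 2) = √(-67) = I*√67)
-37*(T(E(4), -5) + 45) = -37*(I*√67 + 45) = -37*(45 + I*√67) = -1665 - 37*I*√67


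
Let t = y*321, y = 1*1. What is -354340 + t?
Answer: -354019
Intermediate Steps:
y = 1
t = 321 (t = 1*321 = 321)
-354340 + t = -354340 + 321 = -354019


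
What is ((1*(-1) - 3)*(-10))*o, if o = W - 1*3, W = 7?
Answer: 160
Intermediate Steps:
o = 4 (o = 7 - 1*3 = 7 - 3 = 4)
((1*(-1) - 3)*(-10))*o = ((1*(-1) - 3)*(-10))*4 = ((-1 - 3)*(-10))*4 = -4*(-10)*4 = 40*4 = 160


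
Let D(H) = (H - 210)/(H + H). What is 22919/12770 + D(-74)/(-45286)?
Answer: 9600439297/5349295535 ≈ 1.7947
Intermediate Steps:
D(H) = (-210 + H)/(2*H) (D(H) = (-210 + H)/((2*H)) = (-210 + H)*(1/(2*H)) = (-210 + H)/(2*H))
22919/12770 + D(-74)/(-45286) = 22919/12770 + ((1/2)*(-210 - 74)/(-74))/(-45286) = 22919*(1/12770) + ((1/2)*(-1/74)*(-284))*(-1/45286) = 22919/12770 + (71/37)*(-1/45286) = 22919/12770 - 71/1675582 = 9600439297/5349295535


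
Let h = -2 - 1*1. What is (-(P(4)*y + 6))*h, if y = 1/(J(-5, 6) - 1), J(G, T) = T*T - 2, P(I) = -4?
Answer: 194/11 ≈ 17.636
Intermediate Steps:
J(G, T) = -2 + T² (J(G, T) = T² - 2 = -2 + T²)
y = 1/33 (y = 1/((-2 + 6²) - 1) = 1/((-2 + 36) - 1) = 1/(34 - 1) = 1/33 ≈ 0.030303)
h = -3 (h = -2 - 1 = -3)
(-(P(4)*y + 6))*h = -(-4*1/33 + 6)*(-3) = -(-4/33 + 6)*(-3) = -1*194/33*(-3) = -194/33*(-3) = 194/11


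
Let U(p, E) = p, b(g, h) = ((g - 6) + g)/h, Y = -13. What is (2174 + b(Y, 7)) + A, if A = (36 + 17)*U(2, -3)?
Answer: 15928/7 ≈ 2275.4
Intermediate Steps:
b(g, h) = (-6 + 2*g)/h (b(g, h) = ((-6 + g) + g)/h = (-6 + 2*g)/h)
A = 106 (A = (36 + 17)*2 = 53*2 = 106)
(2174 + b(Y, 7)) + A = (2174 + 2*(-3 - 13)/7) + 106 = (2174 + 2*(1/7)*(-16)) + 106 = (2174 - 32/7) + 106 = 15186/7 + 106 = 15928/7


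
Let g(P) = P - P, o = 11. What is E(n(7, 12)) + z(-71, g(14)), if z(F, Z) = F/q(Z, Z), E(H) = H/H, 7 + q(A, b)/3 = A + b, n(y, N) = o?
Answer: 92/21 ≈ 4.3810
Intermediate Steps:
n(y, N) = 11
q(A, b) = -21 + 3*A + 3*b (q(A, b) = -21 + 3*(A + b) = -21 + (3*A + 3*b) = -21 + 3*A + 3*b)
E(H) = 1
g(P) = 0
z(F, Z) = F/(-21 + 6*Z) (z(F, Z) = F/(-21 + 3*Z + 3*Z) = F/(-21 + 6*Z))
E(n(7, 12)) + z(-71, g(14)) = 1 + (⅓)*(-71)/(-7 + 2*0) = 1 + (⅓)*(-71)/(-7 + 0) = 1 + (⅓)*(-71)/(-7) = 1 + (⅓)*(-71)*(-⅐) = 1 + 71/21 = 92/21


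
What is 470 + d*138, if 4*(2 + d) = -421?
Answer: -28661/2 ≈ -14331.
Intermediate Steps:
d = -429/4 (d = -2 + (¼)*(-421) = -2 - 421/4 = -429/4 ≈ -107.25)
470 + d*138 = 470 - 429/4*138 = 470 - 29601/2 = -28661/2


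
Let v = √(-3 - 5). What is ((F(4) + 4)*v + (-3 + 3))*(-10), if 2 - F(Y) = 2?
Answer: -80*I*√2 ≈ -113.14*I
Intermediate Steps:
F(Y) = 0 (F(Y) = 2 - 1*2 = 2 - 2 = 0)
v = 2*I*√2 (v = √(-8) = 2*I*√2 ≈ 2.8284*I)
((F(4) + 4)*v + (-3 + 3))*(-10) = ((0 + 4)*(2*I*√2) + (-3 + 3))*(-10) = (4*(2*I*√2) + 0)*(-10) = (8*I*√2 + 0)*(-10) = (8*I*√2)*(-10) = -80*I*√2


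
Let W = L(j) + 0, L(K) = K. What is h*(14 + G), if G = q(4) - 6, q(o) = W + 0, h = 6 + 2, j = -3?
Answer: 40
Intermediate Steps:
W = -3 (W = -3 + 0 = -3)
h = 8
q(o) = -3 (q(o) = -3 + 0 = -3)
G = -9 (G = -3 - 6 = -9)
h*(14 + G) = 8*(14 - 9) = 8*5 = 40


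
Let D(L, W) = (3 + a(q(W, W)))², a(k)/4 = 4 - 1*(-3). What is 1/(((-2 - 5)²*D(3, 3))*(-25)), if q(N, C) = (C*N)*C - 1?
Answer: -1/1177225 ≈ -8.4946e-7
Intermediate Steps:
q(N, C) = -1 + N*C² (q(N, C) = N*C² - 1 = -1 + N*C²)
a(k) = 28 (a(k) = 4*(4 - 1*(-3)) = 4*(4 + 3) = 4*7 = 28)
D(L, W) = 961 (D(L, W) = (3 + 28)² = 31² = 961)
1/(((-2 - 5)²*D(3, 3))*(-25)) = 1/(((-2 - 5)²*961)*(-25)) = 1/(((-7)²*961)*(-25)) = 1/((49*961)*(-25)) = 1/(47089*(-25)) = 1/(-1177225) = -1/1177225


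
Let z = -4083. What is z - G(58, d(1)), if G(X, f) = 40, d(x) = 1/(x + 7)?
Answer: -4123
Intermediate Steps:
d(x) = 1/(7 + x)
z - G(58, d(1)) = -4083 - 1*40 = -4083 - 40 = -4123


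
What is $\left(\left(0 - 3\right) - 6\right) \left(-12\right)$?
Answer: $108$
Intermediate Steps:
$\left(\left(0 - 3\right) - 6\right) \left(-12\right) = \left(-3 - 6\right) \left(-12\right) = \left(-9\right) \left(-12\right) = 108$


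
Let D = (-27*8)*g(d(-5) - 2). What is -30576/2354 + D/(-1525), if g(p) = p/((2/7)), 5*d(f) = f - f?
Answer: -25093824/1794925 ≈ -13.980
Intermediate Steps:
d(f) = 0 (d(f) = (f - f)/5 = (1/5)*0 = 0)
g(p) = 7*p/2 (g(p) = p/((2*(1/7))) = p/(2/7) = p*(7/2) = 7*p/2)
D = 1512 (D = (-27*8)*(7*(0 - 2)/2) = -756*(-2) = -216*(-7) = 1512)
-30576/2354 + D/(-1525) = -30576/2354 + 1512/(-1525) = -30576*1/2354 + 1512*(-1/1525) = -15288/1177 - 1512/1525 = -25093824/1794925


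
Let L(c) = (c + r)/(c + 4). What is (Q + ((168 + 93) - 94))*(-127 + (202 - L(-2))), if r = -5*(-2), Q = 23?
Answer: 13490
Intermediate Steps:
r = 10
L(c) = (10 + c)/(4 + c) (L(c) = (c + 10)/(c + 4) = (10 + c)/(4 + c))
(Q + ((168 + 93) - 94))*(-127 + (202 - L(-2))) = (23 + ((168 + 93) - 94))*(-127 + (202 - (10 - 2)/(4 - 2))) = (23 + (261 - 94))*(-127 + (202 - 8/2)) = (23 + 167)*(-127 + (202 - 8/2)) = 190*(-127 + (202 - 1*4)) = 190*(-127 + (202 - 4)) = 190*(-127 + 198) = 190*71 = 13490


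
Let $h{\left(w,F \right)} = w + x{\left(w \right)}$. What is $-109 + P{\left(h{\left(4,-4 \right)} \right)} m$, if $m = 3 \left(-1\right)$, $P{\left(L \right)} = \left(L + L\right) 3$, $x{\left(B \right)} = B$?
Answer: $-253$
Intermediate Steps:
$h{\left(w,F \right)} = 2 w$ ($h{\left(w,F \right)} = w + w = 2 w$)
$P{\left(L \right)} = 6 L$ ($P{\left(L \right)} = 2 L 3 = 6 L$)
$m = -3$
$-109 + P{\left(h{\left(4,-4 \right)} \right)} m = -109 + 6 \cdot 2 \cdot 4 \left(-3\right) = -109 + 6 \cdot 8 \left(-3\right) = -109 + 48 \left(-3\right) = -109 - 144 = -253$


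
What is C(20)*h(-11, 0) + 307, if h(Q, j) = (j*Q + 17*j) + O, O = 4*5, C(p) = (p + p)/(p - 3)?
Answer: 6019/17 ≈ 354.06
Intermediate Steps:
C(p) = 2*p/(-3 + p) (C(p) = (2*p)/(-3 + p) = 2*p/(-3 + p))
O = 20
h(Q, j) = 20 + 17*j + Q*j (h(Q, j) = (j*Q + 17*j) + 20 = (Q*j + 17*j) + 20 = (17*j + Q*j) + 20 = 20 + 17*j + Q*j)
C(20)*h(-11, 0) + 307 = (2*20/(-3 + 20))*(20 + 17*0 - 11*0) + 307 = (2*20/17)*(20 + 0 + 0) + 307 = (2*20*(1/17))*20 + 307 = (40/17)*20 + 307 = 800/17 + 307 = 6019/17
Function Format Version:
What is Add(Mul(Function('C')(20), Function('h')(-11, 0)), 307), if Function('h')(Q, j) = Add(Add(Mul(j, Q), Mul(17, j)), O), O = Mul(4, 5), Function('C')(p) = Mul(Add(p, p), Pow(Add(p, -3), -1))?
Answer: Rational(6019, 17) ≈ 354.06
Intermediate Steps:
Function('C')(p) = Mul(2, p, Pow(Add(-3, p), -1)) (Function('C')(p) = Mul(Mul(2, p), Pow(Add(-3, p), -1)) = Mul(2, p, Pow(Add(-3, p), -1)))
O = 20
Function('h')(Q, j) = Add(20, Mul(17, j), Mul(Q, j)) (Function('h')(Q, j) = Add(Add(Mul(j, Q), Mul(17, j)), 20) = Add(Add(Mul(Q, j), Mul(17, j)), 20) = Add(Add(Mul(17, j), Mul(Q, j)), 20) = Add(20, Mul(17, j), Mul(Q, j)))
Add(Mul(Function('C')(20), Function('h')(-11, 0)), 307) = Add(Mul(Mul(2, 20, Pow(Add(-3, 20), -1)), Add(20, Mul(17, 0), Mul(-11, 0))), 307) = Add(Mul(Mul(2, 20, Pow(17, -1)), Add(20, 0, 0)), 307) = Add(Mul(Mul(2, 20, Rational(1, 17)), 20), 307) = Add(Mul(Rational(40, 17), 20), 307) = Add(Rational(800, 17), 307) = Rational(6019, 17)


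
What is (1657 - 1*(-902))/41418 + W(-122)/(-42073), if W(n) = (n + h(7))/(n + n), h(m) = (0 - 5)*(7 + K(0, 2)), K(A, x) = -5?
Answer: 2188728811/35432450118 ≈ 0.061772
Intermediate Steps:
h(m) = -10 (h(m) = (0 - 5)*(7 - 5) = -5*2 = -10)
W(n) = (-10 + n)/(2*n) (W(n) = (n - 10)/(n + n) = (-10 + n)/((2*n)) = (-10 + n)*(1/(2*n)) = (-10 + n)/(2*n))
(1657 - 1*(-902))/41418 + W(-122)/(-42073) = (1657 - 1*(-902))/41418 + ((½)*(-10 - 122)/(-122))/(-42073) = (1657 + 902)*(1/41418) + ((½)*(-1/122)*(-132))*(-1/42073) = 2559*(1/41418) + (33/61)*(-1/42073) = 853/13806 - 33/2566453 = 2188728811/35432450118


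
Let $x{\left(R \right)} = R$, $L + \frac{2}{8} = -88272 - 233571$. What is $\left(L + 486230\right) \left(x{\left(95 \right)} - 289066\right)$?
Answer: $- \frac{190012014137}{4} \approx -4.7503 \cdot 10^{10}$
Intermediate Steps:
$L = - \frac{1287373}{4}$ ($L = - \frac{1}{4} - 321843 = - \frac{1287373}{4} \approx -3.2184 \cdot 10^{5}$)
$\left(L + 486230\right) \left(x{\left(95 \right)} - 289066\right) = \left(- \frac{1287373}{4} + 486230\right) \left(95 - 289066\right) = \frac{657547}{4} \left(-288971\right) = - \frac{190012014137}{4}$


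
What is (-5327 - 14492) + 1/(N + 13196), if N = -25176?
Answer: -237431621/11980 ≈ -19819.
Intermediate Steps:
(-5327 - 14492) + 1/(N + 13196) = (-5327 - 14492) + 1/(-25176 + 13196) = -19819 + 1/(-11980) = -19819 - 1/11980 = -237431621/11980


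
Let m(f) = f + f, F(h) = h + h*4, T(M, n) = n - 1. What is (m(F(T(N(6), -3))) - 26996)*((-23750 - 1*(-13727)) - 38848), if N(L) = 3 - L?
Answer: 1321276356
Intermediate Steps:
T(M, n) = -1 + n
F(h) = 5*h (F(h) = h + 4*h = 5*h)
m(f) = 2*f
(m(F(T(N(6), -3))) - 26996)*((-23750 - 1*(-13727)) - 38848) = (2*(5*(-1 - 3)) - 26996)*((-23750 - 1*(-13727)) - 38848) = (2*(5*(-4)) - 26996)*((-23750 + 13727) - 38848) = (2*(-20) - 26996)*(-10023 - 38848) = (-40 - 26996)*(-48871) = -27036*(-48871) = 1321276356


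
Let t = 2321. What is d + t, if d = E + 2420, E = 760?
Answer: 5501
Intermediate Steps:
d = 3180 (d = 760 + 2420 = 3180)
d + t = 3180 + 2321 = 5501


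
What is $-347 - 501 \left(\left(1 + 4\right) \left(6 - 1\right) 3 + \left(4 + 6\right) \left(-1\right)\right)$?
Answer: $-32912$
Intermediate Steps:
$-347 - 501 \left(\left(1 + 4\right) \left(6 - 1\right) 3 + \left(4 + 6\right) \left(-1\right)\right) = -347 - 501 \left(5 \cdot 5 \cdot 3 + 10 \left(-1\right)\right) = -347 - 501 \left(25 \cdot 3 - 10\right) = -347 - 501 \left(75 - 10\right) = -347 - 32565 = -32912$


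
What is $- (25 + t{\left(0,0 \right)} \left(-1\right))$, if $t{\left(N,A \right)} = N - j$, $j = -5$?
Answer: $-20$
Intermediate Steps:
$t{\left(N,A \right)} = 5 + N$ ($t{\left(N,A \right)} = N - -5 = N + 5 = 5 + N$)
$- (25 + t{\left(0,0 \right)} \left(-1\right)) = - (25 + \left(5 + 0\right) \left(-1\right)) = - (25 + 5 \left(-1\right)) = - (25 - 5) = \left(-1\right) 20 = -20$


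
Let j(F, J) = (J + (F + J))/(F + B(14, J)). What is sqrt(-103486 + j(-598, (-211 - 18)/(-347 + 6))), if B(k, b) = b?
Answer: I*sqrt(4293510811137466)/203689 ≈ 321.69*I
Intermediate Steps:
j(F, J) = (F + 2*J)/(F + J) (j(F, J) = (J + (F + J))/(F + J) = (F + 2*J)/(F + J))
sqrt(-103486 + j(-598, (-211 - 18)/(-347 + 6))) = sqrt(-103486 + (-598 + 2*((-211 - 18)/(-347 + 6)))/(-598 + (-211 - 18)/(-347 + 6))) = sqrt(-103486 + (-598 + 2*(-229/(-341)))/(-598 - 229/(-341))) = sqrt(-103486 + (-598 + 2*(-229*(-1/341)))/(-598 - 229*(-1/341))) = sqrt(-103486 + (-598 + 2*(229/341))/(-598 + 229/341)) = sqrt(-103486 + (-598 + 458/341)/(-203689/341)) = sqrt(-103486 - 341/203689*(-203460/341)) = sqrt(-103486 + 203460/203689) = sqrt(-21078756394/203689) = I*sqrt(4293510811137466)/203689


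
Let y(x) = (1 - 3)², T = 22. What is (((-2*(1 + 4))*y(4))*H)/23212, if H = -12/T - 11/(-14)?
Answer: -185/446831 ≈ -0.00041403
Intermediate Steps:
H = 37/154 (H = -12/22 - 11/(-14) = -12*1/22 - 11*(-1/14) = -6/11 + 11/14 = 37/154 ≈ 0.24026)
y(x) = 4 (y(x) = (-2)² = 4)
(((-2*(1 + 4))*y(4))*H)/23212 = ((-2*(1 + 4)*4)*(37/154))/23212 = ((-2*5*4)*(37/154))*(1/23212) = (-10*4*(37/154))*(1/23212) = -40*37/154*(1/23212) = -740/77*1/23212 = -185/446831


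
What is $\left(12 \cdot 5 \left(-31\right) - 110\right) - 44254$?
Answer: $-46224$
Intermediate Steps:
$\left(12 \cdot 5 \left(-31\right) - 110\right) - 44254 = \left(60 \left(-31\right) - 110\right) - 44254 = \left(-1860 - 110\right) - 44254 = -1970 - 44254 = -46224$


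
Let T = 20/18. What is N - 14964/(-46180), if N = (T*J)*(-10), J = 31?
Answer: -35755831/103905 ≈ -344.12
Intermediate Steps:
T = 10/9 (T = 20*(1/18) = 10/9 ≈ 1.1111)
N = -3100/9 (N = ((10/9)*31)*(-10) = (310/9)*(-10) = -3100/9 ≈ -344.44)
N - 14964/(-46180) = -3100/9 - 14964/(-46180) = -3100/9 - 14964*(-1/46180) = -3100/9 + 3741/11545 = -35755831/103905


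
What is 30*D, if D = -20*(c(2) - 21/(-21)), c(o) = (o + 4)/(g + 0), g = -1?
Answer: 3000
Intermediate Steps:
c(o) = -4 - o (c(o) = (o + 4)/(-1 + 0) = (4 + o)/(-1) = (4 + o)*(-1) = -4 - o)
D = 100 (D = -20*((-4 - 1*2) - 21/(-21)) = -20*((-4 - 2) - 21*(-1/21)) = -20*(-6 + 1) = -20*(-5) = 100)
30*D = 30*100 = 3000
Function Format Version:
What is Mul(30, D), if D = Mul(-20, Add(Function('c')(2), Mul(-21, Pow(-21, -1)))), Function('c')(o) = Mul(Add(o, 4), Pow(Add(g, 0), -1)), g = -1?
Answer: 3000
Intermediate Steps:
Function('c')(o) = Add(-4, Mul(-1, o)) (Function('c')(o) = Mul(Add(o, 4), Pow(Add(-1, 0), -1)) = Mul(Add(4, o), Pow(-1, -1)) = Mul(Add(4, o), -1) = Add(-4, Mul(-1, o)))
D = 100 (D = Mul(-20, Add(Add(-4, Mul(-1, 2)), Mul(-21, Pow(-21, -1)))) = Mul(-20, Add(Add(-4, -2), Mul(-21, Rational(-1, 21)))) = Mul(-20, Add(-6, 1)) = Mul(-20, -5) = 100)
Mul(30, D) = Mul(30, 100) = 3000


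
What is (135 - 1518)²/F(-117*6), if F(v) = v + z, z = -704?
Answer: -1912689/1406 ≈ -1360.4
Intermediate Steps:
F(v) = -704 + v (F(v) = v - 704 = -704 + v)
(135 - 1518)²/F(-117*6) = (135 - 1518)²/(-704 - 117*6) = (-1383)²/(-704 - 702) = 1912689/(-1406) = 1912689*(-1/1406) = -1912689/1406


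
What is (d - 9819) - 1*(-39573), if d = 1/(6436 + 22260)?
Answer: 853820785/28696 ≈ 29754.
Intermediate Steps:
d = 1/28696 ≈ 3.4848e-5
(d - 9819) - 1*(-39573) = (1/28696 - 9819) - 1*(-39573) = -281766023/28696 + 39573 = 853820785/28696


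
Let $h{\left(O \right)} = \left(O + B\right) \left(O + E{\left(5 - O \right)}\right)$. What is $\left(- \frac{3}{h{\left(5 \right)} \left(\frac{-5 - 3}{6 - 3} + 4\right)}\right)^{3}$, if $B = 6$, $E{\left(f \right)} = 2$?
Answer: $- \frac{729}{29218112} \approx -2.495 \cdot 10^{-5}$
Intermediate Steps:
$h{\left(O \right)} = \left(2 + O\right) \left(6 + O\right)$ ($h{\left(O \right)} = \left(O + 6\right) \left(O + 2\right) = \left(6 + O\right) \left(2 + O\right) = \left(2 + O\right) \left(6 + O\right)$)
$\left(- \frac{3}{h{\left(5 \right)} \left(\frac{-5 - 3}{6 - 3} + 4\right)}\right)^{3} = \left(- \frac{3}{\left(12 + 5^{2} + 8 \cdot 5\right) \left(\frac{-5 - 3}{6 - 3} + 4\right)}\right)^{3} = \left(- \frac{3}{\left(12 + 25 + 40\right) \left(- \frac{8}{3} + 4\right)}\right)^{3} = \left(- \frac{3}{77 \left(\left(-8\right) \frac{1}{3} + 4\right)}\right)^{3} = \left(- \frac{3}{77 \left(- \frac{8}{3} + 4\right)}\right)^{3} = \left(- \frac{3}{77 \cdot \frac{4}{3}}\right)^{3} = \left(- \frac{3}{\frac{308}{3}}\right)^{3} = \left(\left(-3\right) \frac{3}{308}\right)^{3} = \left(- \frac{9}{308}\right)^{3} = - \frac{729}{29218112}$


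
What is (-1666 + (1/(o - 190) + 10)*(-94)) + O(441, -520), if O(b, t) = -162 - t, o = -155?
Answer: -775466/345 ≈ -2247.7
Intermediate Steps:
(-1666 + (1/(o - 190) + 10)*(-94)) + O(441, -520) = (-1666 + (1/(-155 - 190) + 10)*(-94)) + (-162 - 1*(-520)) = (-1666 + (1/(-345) + 10)*(-94)) + (-162 + 520) = (-1666 + (-1/345 + 10)*(-94)) + 358 = (-1666 + (3449/345)*(-94)) + 358 = (-1666 - 324206/345) + 358 = -898976/345 + 358 = -775466/345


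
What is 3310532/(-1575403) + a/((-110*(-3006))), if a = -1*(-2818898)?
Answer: 1673119927387/260461377990 ≈ 6.4237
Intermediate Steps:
a = 2818898
3310532/(-1575403) + a/((-110*(-3006))) = 3310532/(-1575403) + 2818898/((-110*(-3006))) = 3310532*(-1/1575403) + 2818898/330660 = -3310532/1575403 + 2818898*(1/330660) = -3310532/1575403 + 1409449/165330 = 1673119927387/260461377990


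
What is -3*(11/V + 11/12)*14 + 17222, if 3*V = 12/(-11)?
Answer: 18454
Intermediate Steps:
V = -4/11 (V = (12/(-11))/3 = (12*(-1/11))/3 = (⅓)*(-12/11) = -4/11 ≈ -0.36364)
-3*(11/V + 11/12)*14 + 17222 = -3*(11/(-4/11) + 11/12)*14 + 17222 = -3*(11*(-11/4) + 11*(1/12))*14 + 17222 = -3*(-121/4 + 11/12)*14 + 17222 = -3*(-88/3)*14 + 17222 = 88*14 + 17222 = 1232 + 17222 = 18454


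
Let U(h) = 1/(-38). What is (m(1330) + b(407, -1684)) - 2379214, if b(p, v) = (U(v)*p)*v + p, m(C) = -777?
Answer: -44869402/19 ≈ -2.3615e+6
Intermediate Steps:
U(h) = -1/38
b(p, v) = p - p*v/38 (b(p, v) = (-p/38)*v + p = -p*v/38 + p = p - p*v/38)
(m(1330) + b(407, -1684)) - 2379214 = (-777 + (1/38)*407*(38 - 1*(-1684))) - 2379214 = (-777 + (1/38)*407*(38 + 1684)) - 2379214 = (-777 + (1/38)*407*1722) - 2379214 = (-777 + 350427/19) - 2379214 = 335664/19 - 2379214 = -44869402/19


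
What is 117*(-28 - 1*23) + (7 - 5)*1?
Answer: -5965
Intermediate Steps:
117*(-28 - 1*23) + (7 - 5)*1 = 117*(-28 - 23) + 2*1 = 117*(-51) + 2 = -5967 + 2 = -5965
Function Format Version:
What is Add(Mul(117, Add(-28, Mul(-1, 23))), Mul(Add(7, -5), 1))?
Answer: -5965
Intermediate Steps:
Add(Mul(117, Add(-28, Mul(-1, 23))), Mul(Add(7, -5), 1)) = Add(Mul(117, Add(-28, -23)), Mul(2, 1)) = Add(Mul(117, -51), 2) = Add(-5967, 2) = -5965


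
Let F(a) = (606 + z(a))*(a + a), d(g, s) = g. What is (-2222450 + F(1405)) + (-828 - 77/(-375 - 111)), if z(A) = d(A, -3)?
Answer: 1665829229/486 ≈ 3.4276e+6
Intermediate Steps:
z(A) = A
F(a) = 2*a*(606 + a) (F(a) = (606 + a)*(a + a) = (606 + a)*(2*a) = 2*a*(606 + a))
(-2222450 + F(1405)) + (-828 - 77/(-375 - 111)) = (-2222450 + 2*1405*(606 + 1405)) + (-828 - 77/(-375 - 111)) = (-2222450 + 2*1405*2011) + (-828 - 77/(-486)) = (-2222450 + 5650910) + (-828 - 1/486*(-77)) = 3428460 + (-828 + 77/486) = 3428460 - 402331/486 = 1665829229/486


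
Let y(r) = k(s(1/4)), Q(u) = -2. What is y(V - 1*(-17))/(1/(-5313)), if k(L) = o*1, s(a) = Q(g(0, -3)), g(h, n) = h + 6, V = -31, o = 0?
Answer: 0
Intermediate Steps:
g(h, n) = 6 + h
s(a) = -2
k(L) = 0 (k(L) = 0*1 = 0)
y(r) = 0
y(V - 1*(-17))/(1/(-5313)) = 0/(1/(-5313)) = 0/(-1/5313) = 0*(-5313) = 0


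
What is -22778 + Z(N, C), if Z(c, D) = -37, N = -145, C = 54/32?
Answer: -22815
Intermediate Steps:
C = 27/16 (C = 54*(1/32) = 27/16 ≈ 1.6875)
-22778 + Z(N, C) = -22778 - 37 = -22815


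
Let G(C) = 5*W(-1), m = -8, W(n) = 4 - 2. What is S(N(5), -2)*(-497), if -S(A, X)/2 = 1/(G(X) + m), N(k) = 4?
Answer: 497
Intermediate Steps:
W(n) = 2
G(C) = 10 (G(C) = 5*2 = 10)
S(A, X) = -1 (S(A, X) = -2/(10 - 8) = -2/2 = -2*½ = -1)
S(N(5), -2)*(-497) = -1*(-497) = 497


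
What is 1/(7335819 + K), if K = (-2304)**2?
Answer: 1/12644235 ≈ 7.9087e-8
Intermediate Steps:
K = 5308416
1/(7335819 + K) = 1/(7335819 + 5308416) = 1/12644235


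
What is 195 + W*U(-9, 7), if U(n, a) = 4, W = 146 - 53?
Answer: 567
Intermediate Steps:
W = 93
195 + W*U(-9, 7) = 195 + 93*4 = 195 + 372 = 567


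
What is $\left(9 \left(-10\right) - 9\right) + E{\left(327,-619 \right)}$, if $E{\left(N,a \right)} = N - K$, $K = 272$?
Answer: $-44$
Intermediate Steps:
$E{\left(N,a \right)} = -272 + N$ ($E{\left(N,a \right)} = N - 272 = -272 + N$)
$\left(9 \left(-10\right) - 9\right) + E{\left(327,-619 \right)} = \left(9 \left(-10\right) - 9\right) + \left(-272 + 327\right) = \left(-90 - 9\right) + 55 = -99 + 55 = -44$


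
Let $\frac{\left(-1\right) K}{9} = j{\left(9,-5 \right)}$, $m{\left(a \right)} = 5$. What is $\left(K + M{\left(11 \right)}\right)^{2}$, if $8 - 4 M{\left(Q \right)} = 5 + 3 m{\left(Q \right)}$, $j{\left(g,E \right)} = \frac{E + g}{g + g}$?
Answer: $25$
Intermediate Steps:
$j{\left(g,E \right)} = \frac{E + g}{2 g}$
$M{\left(Q \right)} = -3$ ($M{\left(Q \right)} = 2 - \frac{5 + 3 \cdot 5}{4} = 2 - \frac{5 + 15}{4} = 2 - 5 = -3$)
$K = -2$ ($K = - 9 \frac{-5 + 9}{2 \cdot 9} = - 9 \cdot \frac{1}{2} \cdot \frac{1}{9} \cdot 4 = \left(-9\right) \frac{2}{9} = -2$)
$\left(K + M{\left(11 \right)}\right)^{2} = \left(-2 - 3\right)^{2} = \left(-5\right)^{2} = 25$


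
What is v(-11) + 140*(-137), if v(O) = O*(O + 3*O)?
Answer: -18696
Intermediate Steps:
v(O) = 4*O**2 (v(O) = O*(4*O) = 4*O**2)
v(-11) + 140*(-137) = 4*(-11)**2 + 140*(-137) = 4*121 - 19180 = 484 - 19180 = -18696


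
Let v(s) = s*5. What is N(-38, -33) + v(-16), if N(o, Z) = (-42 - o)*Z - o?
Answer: 90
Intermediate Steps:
v(s) = 5*s
N(o, Z) = -o + Z*(-42 - o) (N(o, Z) = Z*(-42 - o) - o = -o + Z*(-42 - o))
N(-38, -33) + v(-16) = (-1*(-38) - 42*(-33) - 1*(-33)*(-38)) + 5*(-16) = (38 + 1386 - 1254) - 80 = 170 - 80 = 90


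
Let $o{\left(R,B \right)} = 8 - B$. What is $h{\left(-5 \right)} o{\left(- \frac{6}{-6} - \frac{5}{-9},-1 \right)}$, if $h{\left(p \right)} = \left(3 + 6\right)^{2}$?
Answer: $729$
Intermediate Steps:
$h{\left(p \right)} = 81$ ($h{\left(p \right)} = 9^{2} = 81$)
$h{\left(-5 \right)} o{\left(- \frac{6}{-6} - \frac{5}{-9},-1 \right)} = 81 \left(8 - -1\right) = 81 \left(8 + 1\right) = 81 \cdot 9 = 729$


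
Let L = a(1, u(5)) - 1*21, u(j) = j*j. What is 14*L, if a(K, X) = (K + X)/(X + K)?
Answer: -280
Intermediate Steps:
u(j) = j**2
a(K, X) = 1 (a(K, X) = (K + X)/(K + X) = 1)
L = -20 (L = 1 - 1*21 = 1 - 21 = -20)
14*L = 14*(-20) = -280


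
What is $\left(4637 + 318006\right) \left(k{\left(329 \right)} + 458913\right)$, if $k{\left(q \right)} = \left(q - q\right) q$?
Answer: $148065067059$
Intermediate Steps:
$k{\left(q \right)} = 0$ ($k{\left(q \right)} = 0 q = 0$)
$\left(4637 + 318006\right) \left(k{\left(329 \right)} + 458913\right) = \left(4637 + 318006\right) \left(0 + 458913\right) = 322643 \cdot 458913 = 148065067059$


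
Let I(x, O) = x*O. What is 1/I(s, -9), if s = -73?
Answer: 1/657 ≈ 0.0015221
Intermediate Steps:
I(x, O) = O*x
1/I(s, -9) = 1/(-9*(-73)) = 1/657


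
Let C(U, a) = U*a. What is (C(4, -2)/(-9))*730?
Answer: 5840/9 ≈ 648.89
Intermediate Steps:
(C(4, -2)/(-9))*730 = ((4*(-2))/(-9))*730 = -8*(-⅑)*730 = (8/9)*730 = 5840/9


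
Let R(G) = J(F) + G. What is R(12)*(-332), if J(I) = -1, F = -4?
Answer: -3652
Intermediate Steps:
R(G) = -1 + G
R(12)*(-332) = (-1 + 12)*(-332) = 11*(-332) = -3652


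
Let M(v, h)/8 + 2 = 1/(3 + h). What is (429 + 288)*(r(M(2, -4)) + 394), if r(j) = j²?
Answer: 695490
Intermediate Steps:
M(v, h) = -16 + 8/(3 + h)
(429 + 288)*(r(M(2, -4)) + 394) = (429 + 288)*((8*(-5 - 2*(-4))/(3 - 4))² + 394) = 717*((8*(-5 + 8)/(-1))² + 394) = 717*((8*(-1)*3)² + 394) = 717*((-24)² + 394) = 717*(576 + 394) = 717*970 = 695490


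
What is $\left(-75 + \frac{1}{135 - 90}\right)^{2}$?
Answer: $\frac{11383876}{2025} \approx 5621.7$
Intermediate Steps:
$\left(-75 + \frac{1}{135 - 90}\right)^{2} = \left(-75 + \frac{1}{45}\right)^{2} = \left(- \frac{3374}{45}\right)^{2} = \frac{11383876}{2025}$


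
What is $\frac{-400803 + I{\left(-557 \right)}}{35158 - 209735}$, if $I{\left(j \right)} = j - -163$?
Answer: $\frac{401197}{174577} \approx 2.2981$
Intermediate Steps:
$I{\left(j \right)} = 163 + j$ ($I{\left(j \right)} = j + 163 = 163 + j$)
$\frac{-400803 + I{\left(-557 \right)}}{35158 - 209735} = \frac{-400803 + \left(163 - 557\right)}{35158 - 209735} = \frac{-400803 - 394}{-174577} = \left(-401197\right) \left(- \frac{1}{174577}\right) = \frac{401197}{174577}$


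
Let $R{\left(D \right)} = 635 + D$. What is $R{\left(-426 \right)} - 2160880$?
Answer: $-2160671$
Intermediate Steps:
$R{\left(-426 \right)} - 2160880 = \left(635 - 426\right) - 2160880 = 209 - 2160880 = -2160671$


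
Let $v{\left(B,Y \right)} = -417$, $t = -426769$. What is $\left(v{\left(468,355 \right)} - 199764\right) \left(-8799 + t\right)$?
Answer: $87192437808$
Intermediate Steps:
$\left(v{\left(468,355 \right)} - 199764\right) \left(-8799 + t\right) = \left(-417 - 199764\right) \left(-8799 - 426769\right) = \left(-200181\right) \left(-435568\right) = 87192437808$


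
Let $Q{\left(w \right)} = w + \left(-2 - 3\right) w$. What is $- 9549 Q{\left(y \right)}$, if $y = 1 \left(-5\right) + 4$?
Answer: $-38196$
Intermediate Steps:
$y = -1$ ($y = -5 + 4 = -1$)
$Q{\left(w \right)} = - 4 w$ ($Q{\left(w \right)} = w + \left(-2 - 3\right) w = w - 5 w = - 4 w$)
$- 9549 Q{\left(y \right)} = - 9549 \left(\left(-4\right) \left(-1\right)\right) = \left(-9549\right) 4 = -38196$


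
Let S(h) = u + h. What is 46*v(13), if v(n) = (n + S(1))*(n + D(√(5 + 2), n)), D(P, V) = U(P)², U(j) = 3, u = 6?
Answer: 20240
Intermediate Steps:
S(h) = 6 + h
D(P, V) = 9 (D(P, V) = 3² = 9)
v(n) = (7 + n)*(9 + n) (v(n) = (n + (6 + 1))*(n + 9) = (n + 7)*(9 + n) = (7 + n)*(9 + n))
46*v(13) = 46*(63 + 13² + 16*13) = 46*(63 + 169 + 208) = 46*440 = 20240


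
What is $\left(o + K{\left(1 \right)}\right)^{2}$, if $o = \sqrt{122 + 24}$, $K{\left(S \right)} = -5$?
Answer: $\left(5 - \sqrt{146}\right)^{2} \approx 50.17$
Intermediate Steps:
$o = \sqrt{146} \approx 12.083$
$\left(o + K{\left(1 \right)}\right)^{2} = \left(\sqrt{146} - 5\right)^{2} = \left(-5 + \sqrt{146}\right)^{2}$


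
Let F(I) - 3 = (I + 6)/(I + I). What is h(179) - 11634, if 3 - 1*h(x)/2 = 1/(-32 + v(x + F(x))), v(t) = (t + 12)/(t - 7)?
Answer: -22570787454/1941083 ≈ -11628.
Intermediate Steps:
F(I) = 3 + (6 + I)/(2*I) (F(I) = 3 + (I + 6)/(I + I) = 3 + (6 + I)/((2*I)) = 3 + (6 + I)*(1/(2*I)) = 3 + (6 + I)/(2*I))
v(t) = (12 + t)/(-7 + t)
h(x) = 6 - 2/(-32 + (31/2 + x + 3/x)/(-7/2 + x + 3/x)) (h(x) = 6 - 2/(-32 + (12 + (x + (7/2 + 3/x)))/(-7 + (x + (7/2 + 3/x)))) = 6 - 2/(-32 + (12 + (7/2 + x + 3/x))/(-7 + (7/2 + x + 3/x))) = 6 - 2/(-32 + (31/2 + x + 3/x)/(-7/2 + x + 3/x)))
h(179) - 11634 = 8*(141 - 193*179 + 47*179²)/(186 - 255*179 + 62*179²) - 11634 = 8*(141 - 34547 + 47*32041)/(186 - 45645 + 62*32041) - 11634 = 8*(141 - 34547 + 1505927)/(186 - 45645 + 1986542) - 11634 = 8*1471521/1941083 - 11634 = 8*(1/1941083)*1471521 - 11634 = 11772168/1941083 - 11634 = -22570787454/1941083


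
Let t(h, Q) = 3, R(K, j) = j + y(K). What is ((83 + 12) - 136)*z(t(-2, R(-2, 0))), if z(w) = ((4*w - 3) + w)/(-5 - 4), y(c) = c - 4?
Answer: 164/3 ≈ 54.667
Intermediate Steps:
y(c) = -4 + c
R(K, j) = -4 + K + j (R(K, j) = j + (-4 + K) = -4 + K + j)
z(w) = ⅓ - 5*w/9 (z(w) = ((-3 + 4*w) + w)/(-9) = (-3 + 5*w)*(-⅑) = ⅓ - 5*w/9)
((83 + 12) - 136)*z(t(-2, R(-2, 0))) = ((83 + 12) - 136)*(⅓ - 5/9*3) = (95 - 136)*(⅓ - 5/3) = -41*(-4/3) = 164/3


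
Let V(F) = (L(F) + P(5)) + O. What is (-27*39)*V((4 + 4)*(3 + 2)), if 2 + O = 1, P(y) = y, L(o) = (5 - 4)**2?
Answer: -5265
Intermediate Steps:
L(o) = 1 (L(o) = 1**2 = 1)
O = -1 (O = -2 + 1 = -1)
V(F) = 5 (V(F) = (1 + 5) - 1 = 6 - 1 = 5)
(-27*39)*V((4 + 4)*(3 + 2)) = -27*39*5 = -1053*5 = -5265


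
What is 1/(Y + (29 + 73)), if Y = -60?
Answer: 1/42 ≈ 0.023810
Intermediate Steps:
1/(Y + (29 + 73)) = 1/(-60 + (29 + 73)) = 1/(-60 + 102) = 1/42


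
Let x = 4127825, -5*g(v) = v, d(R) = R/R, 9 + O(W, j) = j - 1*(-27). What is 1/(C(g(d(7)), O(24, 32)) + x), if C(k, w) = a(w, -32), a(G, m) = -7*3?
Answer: 1/4127804 ≈ 2.4226e-7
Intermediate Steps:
O(W, j) = 18 + j (O(W, j) = -9 + (j - 1*(-27)) = -9 + (j + 27) = -9 + (27 + j) = 18 + j)
d(R) = 1
g(v) = -v/5
a(G, m) = -21
C(k, w) = -21
1/(C(g(d(7)), O(24, 32)) + x) = 1/(-21 + 4127825) = 1/4127804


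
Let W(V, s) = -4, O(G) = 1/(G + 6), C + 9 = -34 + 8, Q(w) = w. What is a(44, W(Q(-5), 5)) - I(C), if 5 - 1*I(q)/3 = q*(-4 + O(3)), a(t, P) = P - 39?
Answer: 1051/3 ≈ 350.33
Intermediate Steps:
C = -35 (C = -9 + (-34 + 8) = -9 - 26 = -35)
O(G) = 1/(6 + G)
a(t, P) = -39 + P
I(q) = 15 + 35*q/3 (I(q) = 15 - 3*q*(-4 + 1/(6 + 3)) = 15 - 3*q*(-4 + 1/9) = 15 - 3*q*(-4 + ⅑) = 15 - 3*q*(-35)/9 = 15 - (-35)*q/3 = 15 + 35*q/3)
a(44, W(Q(-5), 5)) - I(C) = (-39 - 4) - (15 + (35/3)*(-35)) = -43 - (15 - 1225/3) = -43 - 1*(-1180/3) = -43 + 1180/3 = 1051/3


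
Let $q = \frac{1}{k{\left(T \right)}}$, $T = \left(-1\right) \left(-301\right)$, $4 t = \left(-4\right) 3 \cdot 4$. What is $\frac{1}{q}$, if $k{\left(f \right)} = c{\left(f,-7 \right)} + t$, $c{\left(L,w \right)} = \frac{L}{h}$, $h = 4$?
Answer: $\frac{253}{4} \approx 63.25$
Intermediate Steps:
$t = -12$ ($t = \frac{\left(-4\right) 3 \cdot 4}{4} = \frac{\left(-12\right) 4}{4} = \frac{1}{4} \left(-48\right) = -12$)
$c{\left(L,w \right)} = \frac{L}{4}$
$T = 301$
$k{\left(f \right)} = -12 + \frac{f}{4}$ ($k{\left(f \right)} = \frac{f}{4} - 12 = -12 + \frac{f}{4}$)
$q = \frac{4}{253}$ ($q = \frac{1}{-12 + \frac{1}{4} \cdot 301} = \frac{1}{-12 + \frac{301}{4}} = \frac{1}{\frac{253}{4}} = \frac{4}{253} \approx 0.01581$)
$\frac{1}{q} = \frac{1}{\frac{4}{253}} = \frac{253}{4}$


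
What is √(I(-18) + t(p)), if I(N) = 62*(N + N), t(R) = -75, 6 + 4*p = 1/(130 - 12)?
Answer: I*√2307 ≈ 48.031*I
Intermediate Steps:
p = -707/472 (p = -3/2 + 1/(4*(130 - 12)) = -3/2 + (¼)/118 = -3/2 + (¼)*(1/118) = -3/2 + 1/472 = -707/472 ≈ -1.4979)
I(N) = 124*N (I(N) = 62*(2*N) = 124*N)
√(I(-18) + t(p)) = √(124*(-18) - 75) = √(-2232 - 75) = √(-2307) = I*√2307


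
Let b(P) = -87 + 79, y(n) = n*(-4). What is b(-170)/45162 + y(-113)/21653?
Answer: 10120000/488946393 ≈ 0.020698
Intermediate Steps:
y(n) = -4*n
b(P) = -8
b(-170)/45162 + y(-113)/21653 = -8/45162 - 4*(-113)/21653 = -8*1/45162 + 452*(1/21653) = -4/22581 + 452/21653 = 10120000/488946393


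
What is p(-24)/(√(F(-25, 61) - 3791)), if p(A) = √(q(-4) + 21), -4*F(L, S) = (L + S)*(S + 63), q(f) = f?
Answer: -I*√83419/4907 ≈ -0.058859*I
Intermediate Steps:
F(L, S) = -(63 + S)*(L + S)/4 (F(L, S) = -(L + S)*(S + 63)/4 = -(L + S)*(63 + S)/4 = -(63 + S)*(L + S)/4)
p(A) = √17 (p(A) = √(-4 + 21) = √17)
p(-24)/(√(F(-25, 61) - 3791)) = √17/(√((-63/4*(-25) - 63/4*61 - ¼*61² - ¼*(-25)*61) - 3791)) = √17/(√((1575/4 - 3843/4 - ¼*3721 + 1525/4) - 3791)) = √17/(√((1575/4 - 3843/4 - 3721/4 + 1525/4) - 3791)) = √17/(√(-1116 - 3791)) = √17/(√(-4907)) = √17/((I*√4907)) = √17*(-I*√4907/4907) = -I*√83419/4907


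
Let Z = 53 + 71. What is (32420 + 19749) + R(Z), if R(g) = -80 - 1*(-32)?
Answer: 52121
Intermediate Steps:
Z = 124
R(g) = -48 (R(g) = -80 + 32 = -48)
(32420 + 19749) + R(Z) = (32420 + 19749) - 48 = 52169 - 48 = 52121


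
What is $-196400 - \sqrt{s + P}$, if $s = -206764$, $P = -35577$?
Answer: $-196400 - i \sqrt{242341} \approx -1.964 \cdot 10^{5} - 492.28 i$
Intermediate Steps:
$-196400 - \sqrt{s + P} = -196400 - \sqrt{-206764 - 35577} = -196400 - \sqrt{-242341} = -196400 - i \sqrt{242341}$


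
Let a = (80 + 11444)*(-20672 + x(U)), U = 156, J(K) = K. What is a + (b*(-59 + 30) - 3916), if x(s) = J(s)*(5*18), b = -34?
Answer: -76430098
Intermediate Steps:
x(s) = 90*s (x(s) = s*(5*18) = s*90 = 90*s)
a = -76427168 (a = (80 + 11444)*(-20672 + 90*156) = 11524*(-20672 + 14040) = 11524*(-6632) = -76427168)
a + (b*(-59 + 30) - 3916) = -76427168 + (-34*(-59 + 30) - 3916) = -76427168 + (-34*(-29) - 3916) = -76427168 + (986 - 3916) = -76427168 - 2930 = -76430098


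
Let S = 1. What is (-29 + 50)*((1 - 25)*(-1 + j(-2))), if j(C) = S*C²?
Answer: -1512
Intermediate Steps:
j(C) = C² (j(C) = 1*C² = C²)
(-29 + 50)*((1 - 25)*(-1 + j(-2))) = (-29 + 50)*((1 - 25)*(-1 + (-2)²)) = 21*(-24*(-1 + 4)) = 21*(-24*3) = 21*(-72) = -1512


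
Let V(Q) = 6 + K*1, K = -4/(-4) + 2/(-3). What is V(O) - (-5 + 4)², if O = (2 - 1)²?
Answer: 16/3 ≈ 5.3333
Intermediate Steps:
O = 1 (O = 1² = 1)
K = ⅓ (K = -4*(-¼) + 2*(-⅓) = 1 - ⅔ = ⅓ ≈ 0.33333)
V(Q) = 19/3 (V(Q) = 6 + (⅓)*1 = 6 + ⅓ = 19/3)
V(O) - (-5 + 4)² = 19/3 - (-5 + 4)² = 19/3 - 1*(-1)² = 19/3 - 1*1 = 19/3 - 1 = 16/3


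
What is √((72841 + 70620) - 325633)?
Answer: 2*I*√45543 ≈ 426.82*I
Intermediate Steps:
√((72841 + 70620) - 325633) = √(143461 - 325633) = √(-182172) = 2*I*√45543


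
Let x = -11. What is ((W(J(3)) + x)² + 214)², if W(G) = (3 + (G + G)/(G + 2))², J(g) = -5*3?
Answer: 211227214860964/815730721 ≈ 2.5894e+5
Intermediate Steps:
J(g) = -15
W(G) = (3 + 2*G/(2 + G))² (W(G) = (3 + (2*G)/(2 + G))² = (3 + 2*G/(2 + G))²)
((W(J(3)) + x)² + 214)² = (((6 + 5*(-15))²/(2 - 15)² - 11)² + 214)² = (((6 - 75)²/(-13)² - 11)² + 214)² = (((1/169)*(-69)² - 11)² + 214)² = (((1/169)*4761 - 11)² + 214)² = ((4761/169 - 11)² + 214)² = ((2902/169)² + 214)² = (8421604/28561 + 214)² = (14533658/28561)² = 211227214860964/815730721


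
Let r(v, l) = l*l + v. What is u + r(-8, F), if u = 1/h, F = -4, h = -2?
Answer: 15/2 ≈ 7.5000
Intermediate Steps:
r(v, l) = v + l**2 (r(v, l) = l**2 + v = v + l**2)
u = -1/2 (u = 1/(-2) = -1/2 ≈ -0.50000)
u + r(-8, F) = -1/2 + (-8 + (-4)**2) = -1/2 + (-8 + 16) = -1/2 + 8 = 15/2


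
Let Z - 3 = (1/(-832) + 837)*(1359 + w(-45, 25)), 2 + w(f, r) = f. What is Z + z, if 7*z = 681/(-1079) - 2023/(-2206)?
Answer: 9148604835957/8330959 ≈ 1.0981e+6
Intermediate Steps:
w(f, r) = -2 + f
z = 680531/16661918 (z = (681/(-1079) - 2023/(-2206))/7 = (681*(-1/1079) - 2023*(-1/2206))/7 = (-681/1079 + 2023/2206)/7 = (⅐)*(680531/2380274) = 680531/16661918 ≈ 0.040843)
Z = 28551781/26 (Z = 3 + (1/(-832) + 837)*(1359 + (-2 - 45)) = 3 + (-1/832 + 837)*(1359 - 47) = 3 + (696383/832)*1312 = 3 + 28551703/26 = 28551781/26 ≈ 1.0981e+6)
Z + z = 28551781/26 + 680531/16661918 = 9148604835957/8330959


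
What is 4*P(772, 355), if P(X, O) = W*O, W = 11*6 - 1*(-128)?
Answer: 275480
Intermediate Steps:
W = 194 (W = 66 + 128 = 194)
P(X, O) = 194*O
4*P(772, 355) = 4*(194*355) = 4*68870 = 275480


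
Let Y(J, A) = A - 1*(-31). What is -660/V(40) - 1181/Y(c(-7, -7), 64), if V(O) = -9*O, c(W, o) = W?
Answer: -6041/570 ≈ -10.598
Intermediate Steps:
Y(J, A) = 31 + A (Y(J, A) = A + 31 = 31 + A)
-660/V(40) - 1181/Y(c(-7, -7), 64) = -660/((-9*40)) - 1181/(31 + 64) = -660/(-360) - 1181/95 = -660*(-1/360) - 1181*1/95 = 11/6 - 1181/95 = -6041/570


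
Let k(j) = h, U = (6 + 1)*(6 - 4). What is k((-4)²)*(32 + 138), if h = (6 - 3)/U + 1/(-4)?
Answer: -85/14 ≈ -6.0714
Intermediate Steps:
U = 14 (U = 7*2 = 14)
h = -1/28 (h = (6 - 3)/14 + 1/(-4) = 3*(1/14) + 1*(-¼) = 3/14 - ¼ = -1/28 ≈ -0.035714)
k(j) = -1/28
k((-4)²)*(32 + 138) = -(32 + 138)/28 = -1/28*170 = -85/14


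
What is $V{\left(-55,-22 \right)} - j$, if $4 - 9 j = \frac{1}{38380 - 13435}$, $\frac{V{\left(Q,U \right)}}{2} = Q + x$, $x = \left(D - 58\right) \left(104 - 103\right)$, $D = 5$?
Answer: $- \frac{48592859}{224505} \approx -216.44$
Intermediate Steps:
$x = -53$ ($x = \left(5 - 58\right) \left(104 - 103\right) = \left(-53\right) 1 = -53$)
$V{\left(Q,U \right)} = -106 + 2 Q$ ($V{\left(Q,U \right)} = 2 \left(Q - 53\right) = 2 \left(-53 + Q\right) = -106 + 2 Q$)
$j = \frac{99779}{224505}$ ($j = \frac{4}{9} - \frac{1}{9 \left(38380 - 13435\right)} = \frac{4}{9} - \frac{1}{9 \cdot 24945} = \frac{4}{9} - \frac{1}{224505} = \frac{99779}{224505} \approx 0.44444$)
$V{\left(-55,-22 \right)} - j = \left(-106 + 2 \left(-55\right)\right) - \frac{99779}{224505} = \left(-106 - 110\right) - \frac{99779}{224505} = -216 - \frac{99779}{224505} = - \frac{48592859}{224505}$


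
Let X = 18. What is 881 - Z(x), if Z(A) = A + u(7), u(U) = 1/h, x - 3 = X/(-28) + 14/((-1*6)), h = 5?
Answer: 184963/210 ≈ 880.78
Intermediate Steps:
x = 1/42 (x = 3 + (18/(-28) + 14/((-1*6))) = 3 + (18*(-1/28) + 14/(-6)) = 3 + (-9/14 + 14*(-⅙)) = 3 + (-9/14 - 7/3) = 3 - 125/42 = 1/42 ≈ 0.023810)
u(U) = ⅕ (u(U) = 1/5 = ⅕)
Z(A) = ⅕ + A (Z(A) = A + ⅕ = ⅕ + A)
881 - Z(x) = 881 - (⅕ + 1/42) = 881 - 1*47/210 = 881 - 47/210 = 184963/210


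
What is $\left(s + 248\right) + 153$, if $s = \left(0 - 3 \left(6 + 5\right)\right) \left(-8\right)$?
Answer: $665$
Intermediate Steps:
$s = 264$ ($s = \left(0 - 33\right) \left(-8\right) = \left(-33\right) \left(-8\right) = 264$)
$\left(s + 248\right) + 153 = \left(264 + 248\right) + 153 = 512 + 153 = 665$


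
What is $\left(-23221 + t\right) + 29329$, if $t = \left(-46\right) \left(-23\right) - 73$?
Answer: $7093$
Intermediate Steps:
$t = 985$ ($t = 1058 - 73 = 985$)
$\left(-23221 + t\right) + 29329 = \left(-23221 + 985\right) + 29329 = -22236 + 29329 = 7093$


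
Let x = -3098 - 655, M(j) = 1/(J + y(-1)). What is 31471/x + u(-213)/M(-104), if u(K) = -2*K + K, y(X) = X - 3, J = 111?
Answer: 85503152/3753 ≈ 22783.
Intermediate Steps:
y(X) = -3 + X
M(j) = 1/107 (M(j) = 1/(111 + (-3 - 1)) = 1/(111 - 4) = 1/107)
u(K) = -K
x = -3753
31471/x + u(-213)/M(-104) = 31471/(-3753) + (-1*(-213))/(1/107) = 31471*(-1/3753) + 213*107 = -31471/3753 + 22791 = 85503152/3753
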